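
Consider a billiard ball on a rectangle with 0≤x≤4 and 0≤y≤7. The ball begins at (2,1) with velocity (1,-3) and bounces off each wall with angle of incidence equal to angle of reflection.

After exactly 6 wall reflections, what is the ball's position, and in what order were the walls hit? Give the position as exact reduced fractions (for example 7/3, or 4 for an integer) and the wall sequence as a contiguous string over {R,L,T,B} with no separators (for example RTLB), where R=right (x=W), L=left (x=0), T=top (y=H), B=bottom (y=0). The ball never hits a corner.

1. t=1/3 → B at (7/3,0); v=(1,3)
2. t=5/3 → R at (4,5); v=(-1,3)
3. t=2/3 → T at (10/3,7); v=(-1,-3)
4. t=7/3 → B at (1,0); v=(-1,3)
5. t=1 → L at (0,3); v=(1,3)
6. t=4/3 → T at (4/3,7); v=(1,-3)

Final position: (4/3,7)
Wall sequence: BRTBLT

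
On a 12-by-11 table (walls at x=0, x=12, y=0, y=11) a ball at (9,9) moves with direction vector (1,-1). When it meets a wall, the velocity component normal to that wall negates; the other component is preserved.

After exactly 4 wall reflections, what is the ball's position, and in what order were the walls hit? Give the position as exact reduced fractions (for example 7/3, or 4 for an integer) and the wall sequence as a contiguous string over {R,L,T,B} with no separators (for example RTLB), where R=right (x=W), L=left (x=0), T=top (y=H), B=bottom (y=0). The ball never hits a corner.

Final position: (5,11)
Wall sequence: RBLT

1. t=3 → R at (12,6); v=(-1,-1)
2. t=6 → B at (6,0); v=(-1,1)
3. t=6 → L at (0,6); v=(1,1)
4. t=5 → T at (5,11); v=(1,-1)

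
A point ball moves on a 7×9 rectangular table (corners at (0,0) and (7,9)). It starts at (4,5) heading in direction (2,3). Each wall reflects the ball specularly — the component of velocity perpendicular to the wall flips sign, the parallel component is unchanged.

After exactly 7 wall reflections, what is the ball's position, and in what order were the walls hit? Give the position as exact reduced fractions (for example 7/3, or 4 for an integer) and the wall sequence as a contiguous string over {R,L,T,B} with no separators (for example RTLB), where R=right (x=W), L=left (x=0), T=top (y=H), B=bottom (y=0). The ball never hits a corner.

Final position: (10/3,0)
Wall sequence: TRBLTRB

1. t=4/3 → T at (20/3,9); v=(2,-3)
2. t=1/6 → R at (7,17/2); v=(-2,-3)
3. t=17/6 → B at (4/3,0); v=(-2,3)
4. t=2/3 → L at (0,2); v=(2,3)
5. t=7/3 → T at (14/3,9); v=(2,-3)
6. t=7/6 → R at (7,11/2); v=(-2,-3)
7. t=11/6 → B at (10/3,0); v=(-2,3)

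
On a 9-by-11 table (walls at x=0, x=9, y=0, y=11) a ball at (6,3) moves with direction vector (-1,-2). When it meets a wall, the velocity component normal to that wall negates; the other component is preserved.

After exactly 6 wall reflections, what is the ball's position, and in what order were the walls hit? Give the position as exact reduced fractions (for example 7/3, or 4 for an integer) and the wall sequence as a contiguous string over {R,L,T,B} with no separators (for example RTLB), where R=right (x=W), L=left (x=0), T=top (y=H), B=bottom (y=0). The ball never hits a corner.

1. t=3/2 → B at (9/2,0); v=(-1,2)
2. t=9/2 → L at (0,9); v=(1,2)
3. t=1 → T at (1,11); v=(1,-2)
4. t=11/2 → B at (13/2,0); v=(1,2)
5. t=5/2 → R at (9,5); v=(-1,2)
6. t=3 → T at (6,11); v=(-1,-2)

Final position: (6,11)
Wall sequence: BLTBRT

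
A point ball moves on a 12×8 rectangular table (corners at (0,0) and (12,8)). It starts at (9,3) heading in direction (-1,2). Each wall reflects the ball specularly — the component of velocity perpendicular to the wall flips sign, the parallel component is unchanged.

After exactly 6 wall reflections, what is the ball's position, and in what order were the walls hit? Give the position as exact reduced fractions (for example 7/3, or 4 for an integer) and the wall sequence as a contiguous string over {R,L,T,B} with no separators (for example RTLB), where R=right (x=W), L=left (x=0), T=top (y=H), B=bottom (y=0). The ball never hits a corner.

Final position: (19/2,8)
Wall sequence: TBLTBT

1. t=5/2 → T at (13/2,8); v=(-1,-2)
2. t=4 → B at (5/2,0); v=(-1,2)
3. t=5/2 → L at (0,5); v=(1,2)
4. t=3/2 → T at (3/2,8); v=(1,-2)
5. t=4 → B at (11/2,0); v=(1,2)
6. t=4 → T at (19/2,8); v=(1,-2)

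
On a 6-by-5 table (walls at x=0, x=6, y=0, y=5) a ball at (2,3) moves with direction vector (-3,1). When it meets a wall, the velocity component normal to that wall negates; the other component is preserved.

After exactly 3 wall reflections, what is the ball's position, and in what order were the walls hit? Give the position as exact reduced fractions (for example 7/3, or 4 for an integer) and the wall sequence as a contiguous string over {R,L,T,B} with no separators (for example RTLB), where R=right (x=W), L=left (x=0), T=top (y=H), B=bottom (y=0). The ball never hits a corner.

1. t=2/3 → L at (0,11/3); v=(3,1)
2. t=4/3 → T at (4,5); v=(3,-1)
3. t=2/3 → R at (6,13/3); v=(-3,-1)

Final position: (6,13/3)
Wall sequence: LTR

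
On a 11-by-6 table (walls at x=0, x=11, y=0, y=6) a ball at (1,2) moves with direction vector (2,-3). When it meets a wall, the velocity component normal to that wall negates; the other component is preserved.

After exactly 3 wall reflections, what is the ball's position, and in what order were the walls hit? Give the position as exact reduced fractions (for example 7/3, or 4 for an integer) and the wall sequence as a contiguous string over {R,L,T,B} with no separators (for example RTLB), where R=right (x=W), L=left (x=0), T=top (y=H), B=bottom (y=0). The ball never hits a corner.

Final position: (31/3,0)
Wall sequence: BTB

1. t=2/3 → B at (7/3,0); v=(2,3)
2. t=2 → T at (19/3,6); v=(2,-3)
3. t=2 → B at (31/3,0); v=(2,3)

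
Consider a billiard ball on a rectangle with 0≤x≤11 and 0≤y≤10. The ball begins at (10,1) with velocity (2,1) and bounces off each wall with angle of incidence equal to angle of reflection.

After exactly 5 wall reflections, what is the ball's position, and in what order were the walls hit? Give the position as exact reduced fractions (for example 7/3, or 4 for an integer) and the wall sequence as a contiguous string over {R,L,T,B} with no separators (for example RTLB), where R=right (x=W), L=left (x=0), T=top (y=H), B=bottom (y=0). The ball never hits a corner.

1. t=1/2 → R at (11,3/2); v=(-2,1)
2. t=11/2 → L at (0,7); v=(2,1)
3. t=3 → T at (6,10); v=(2,-1)
4. t=5/2 → R at (11,15/2); v=(-2,-1)
5. t=11/2 → L at (0,2); v=(2,-1)

Final position: (0,2)
Wall sequence: RLTRL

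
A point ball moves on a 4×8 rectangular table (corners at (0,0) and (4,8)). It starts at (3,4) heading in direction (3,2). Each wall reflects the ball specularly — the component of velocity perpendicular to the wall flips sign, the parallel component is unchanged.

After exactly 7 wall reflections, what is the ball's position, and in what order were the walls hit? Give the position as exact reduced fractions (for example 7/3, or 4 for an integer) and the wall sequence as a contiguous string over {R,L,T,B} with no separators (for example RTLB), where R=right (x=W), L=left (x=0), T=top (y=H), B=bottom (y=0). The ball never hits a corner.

Final position: (3,0)
Wall sequence: RLTRLRB

1. t=1/3 → R at (4,14/3); v=(-3,2)
2. t=4/3 → L at (0,22/3); v=(3,2)
3. t=1/3 → T at (1,8); v=(3,-2)
4. t=1 → R at (4,6); v=(-3,-2)
5. t=4/3 → L at (0,10/3); v=(3,-2)
6. t=4/3 → R at (4,2/3); v=(-3,-2)
7. t=1/3 → B at (3,0); v=(-3,2)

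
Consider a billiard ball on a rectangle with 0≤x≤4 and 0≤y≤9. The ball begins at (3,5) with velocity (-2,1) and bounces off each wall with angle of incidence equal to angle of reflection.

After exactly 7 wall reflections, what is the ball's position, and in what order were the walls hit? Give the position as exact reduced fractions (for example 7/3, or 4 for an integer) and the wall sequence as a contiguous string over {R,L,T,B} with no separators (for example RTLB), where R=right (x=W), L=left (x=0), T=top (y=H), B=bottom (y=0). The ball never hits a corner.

Final position: (4,3/2)
Wall sequence: LRTLRLR

1. t=3/2 → L at (0,13/2); v=(2,1)
2. t=2 → R at (4,17/2); v=(-2,1)
3. t=1/2 → T at (3,9); v=(-2,-1)
4. t=3/2 → L at (0,15/2); v=(2,-1)
5. t=2 → R at (4,11/2); v=(-2,-1)
6. t=2 → L at (0,7/2); v=(2,-1)
7. t=2 → R at (4,3/2); v=(-2,-1)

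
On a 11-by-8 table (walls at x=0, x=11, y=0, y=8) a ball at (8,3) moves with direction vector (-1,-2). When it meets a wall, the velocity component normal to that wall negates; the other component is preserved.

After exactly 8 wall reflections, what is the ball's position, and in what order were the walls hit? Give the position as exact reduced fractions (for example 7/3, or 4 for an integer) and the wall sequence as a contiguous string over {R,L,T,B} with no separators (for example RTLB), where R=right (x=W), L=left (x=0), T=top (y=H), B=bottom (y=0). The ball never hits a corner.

Final position: (17/2,8)
Wall sequence: BTLBTBRT

1. t=3/2 → B at (13/2,0); v=(-1,2)
2. t=4 → T at (5/2,8); v=(-1,-2)
3. t=5/2 → L at (0,3); v=(1,-2)
4. t=3/2 → B at (3/2,0); v=(1,2)
5. t=4 → T at (11/2,8); v=(1,-2)
6. t=4 → B at (19/2,0); v=(1,2)
7. t=3/2 → R at (11,3); v=(-1,2)
8. t=5/2 → T at (17/2,8); v=(-1,-2)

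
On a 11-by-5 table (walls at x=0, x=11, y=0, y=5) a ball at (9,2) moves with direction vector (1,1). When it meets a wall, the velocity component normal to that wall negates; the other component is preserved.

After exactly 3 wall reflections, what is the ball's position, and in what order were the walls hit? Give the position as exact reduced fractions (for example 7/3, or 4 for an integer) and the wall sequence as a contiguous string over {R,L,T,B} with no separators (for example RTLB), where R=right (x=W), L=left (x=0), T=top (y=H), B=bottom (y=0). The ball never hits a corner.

Final position: (5,0)
Wall sequence: RTB

1. t=2 → R at (11,4); v=(-1,1)
2. t=1 → T at (10,5); v=(-1,-1)
3. t=5 → B at (5,0); v=(-1,1)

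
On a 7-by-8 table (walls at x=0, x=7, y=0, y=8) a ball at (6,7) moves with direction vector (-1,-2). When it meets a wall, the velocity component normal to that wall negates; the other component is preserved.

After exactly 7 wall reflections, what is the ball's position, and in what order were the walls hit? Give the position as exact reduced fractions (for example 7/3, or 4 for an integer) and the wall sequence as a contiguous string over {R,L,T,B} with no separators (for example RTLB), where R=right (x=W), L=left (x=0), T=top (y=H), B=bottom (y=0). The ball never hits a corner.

Final position: (1/2,0)
Wall sequence: BLTBRTB

1. t=7/2 → B at (5/2,0); v=(-1,2)
2. t=5/2 → L at (0,5); v=(1,2)
3. t=3/2 → T at (3/2,8); v=(1,-2)
4. t=4 → B at (11/2,0); v=(1,2)
5. t=3/2 → R at (7,3); v=(-1,2)
6. t=5/2 → T at (9/2,8); v=(-1,-2)
7. t=4 → B at (1/2,0); v=(-1,2)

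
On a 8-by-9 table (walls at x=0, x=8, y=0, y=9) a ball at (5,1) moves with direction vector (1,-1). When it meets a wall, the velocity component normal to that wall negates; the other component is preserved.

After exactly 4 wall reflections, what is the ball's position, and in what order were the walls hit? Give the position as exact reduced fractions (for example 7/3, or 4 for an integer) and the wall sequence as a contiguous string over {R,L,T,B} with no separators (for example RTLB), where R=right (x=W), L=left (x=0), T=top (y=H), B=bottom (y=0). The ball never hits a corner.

1. t=1 → B at (6,0); v=(1,1)
2. t=2 → R at (8,2); v=(-1,1)
3. t=7 → T at (1,9); v=(-1,-1)
4. t=1 → L at (0,8); v=(1,-1)

Final position: (0,8)
Wall sequence: BRTL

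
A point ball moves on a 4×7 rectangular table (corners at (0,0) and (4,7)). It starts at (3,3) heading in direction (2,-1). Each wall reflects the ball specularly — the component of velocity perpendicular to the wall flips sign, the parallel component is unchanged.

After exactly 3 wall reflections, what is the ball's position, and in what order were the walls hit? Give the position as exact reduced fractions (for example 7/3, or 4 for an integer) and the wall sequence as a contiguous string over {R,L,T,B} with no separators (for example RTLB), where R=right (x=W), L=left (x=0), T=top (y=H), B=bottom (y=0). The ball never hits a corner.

1. t=1/2 → R at (4,5/2); v=(-2,-1)
2. t=2 → L at (0,1/2); v=(2,-1)
3. t=1/2 → B at (1,0); v=(2,1)

Final position: (1,0)
Wall sequence: RLB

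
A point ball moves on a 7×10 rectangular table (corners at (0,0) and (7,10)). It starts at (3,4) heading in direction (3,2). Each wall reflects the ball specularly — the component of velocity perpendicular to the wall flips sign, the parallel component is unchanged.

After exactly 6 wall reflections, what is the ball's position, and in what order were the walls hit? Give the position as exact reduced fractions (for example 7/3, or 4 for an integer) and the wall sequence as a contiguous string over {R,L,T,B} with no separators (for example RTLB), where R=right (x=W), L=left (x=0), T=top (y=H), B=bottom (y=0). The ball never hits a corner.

1. t=4/3 → R at (7,20/3); v=(-3,2)
2. t=5/3 → T at (2,10); v=(-3,-2)
3. t=2/3 → L at (0,26/3); v=(3,-2)
4. t=7/3 → R at (7,4); v=(-3,-2)
5. t=2 → B at (1,0); v=(-3,2)
6. t=1/3 → L at (0,2/3); v=(3,2)

Final position: (0,2/3)
Wall sequence: RTLRBL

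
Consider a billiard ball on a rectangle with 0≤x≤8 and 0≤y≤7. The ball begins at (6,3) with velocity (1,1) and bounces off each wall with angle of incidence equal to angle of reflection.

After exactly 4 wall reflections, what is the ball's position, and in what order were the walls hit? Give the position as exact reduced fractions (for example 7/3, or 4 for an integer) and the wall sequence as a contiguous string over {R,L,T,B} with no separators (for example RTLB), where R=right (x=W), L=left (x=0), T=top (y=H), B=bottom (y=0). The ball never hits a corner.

1. t=2 → R at (8,5); v=(-1,1)
2. t=2 → T at (6,7); v=(-1,-1)
3. t=6 → L at (0,1); v=(1,-1)
4. t=1 → B at (1,0); v=(1,1)

Final position: (1,0)
Wall sequence: RTLB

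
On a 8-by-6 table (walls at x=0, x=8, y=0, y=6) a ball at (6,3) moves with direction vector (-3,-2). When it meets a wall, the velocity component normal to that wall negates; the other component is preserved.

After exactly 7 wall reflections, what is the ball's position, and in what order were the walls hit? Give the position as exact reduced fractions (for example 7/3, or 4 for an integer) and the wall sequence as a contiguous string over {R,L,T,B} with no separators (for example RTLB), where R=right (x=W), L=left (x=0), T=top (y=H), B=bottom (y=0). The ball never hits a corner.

Final position: (8,5)
Wall sequence: BLTRLBR

1. t=3/2 → B at (3/2,0); v=(-3,2)
2. t=1/2 → L at (0,1); v=(3,2)
3. t=5/2 → T at (15/2,6); v=(3,-2)
4. t=1/6 → R at (8,17/3); v=(-3,-2)
5. t=8/3 → L at (0,1/3); v=(3,-2)
6. t=1/6 → B at (1/2,0); v=(3,2)
7. t=5/2 → R at (8,5); v=(-3,2)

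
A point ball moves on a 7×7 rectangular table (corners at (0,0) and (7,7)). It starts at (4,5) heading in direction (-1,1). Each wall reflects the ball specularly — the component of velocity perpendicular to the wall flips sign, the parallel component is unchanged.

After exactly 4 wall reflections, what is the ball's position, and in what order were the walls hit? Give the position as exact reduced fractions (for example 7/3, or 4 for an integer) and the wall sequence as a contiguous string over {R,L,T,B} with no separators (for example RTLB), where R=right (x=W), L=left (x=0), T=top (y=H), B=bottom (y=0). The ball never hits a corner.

1. t=2 → T at (2,7); v=(-1,-1)
2. t=2 → L at (0,5); v=(1,-1)
3. t=5 → B at (5,0); v=(1,1)
4. t=2 → R at (7,2); v=(-1,1)

Final position: (7,2)
Wall sequence: TLBR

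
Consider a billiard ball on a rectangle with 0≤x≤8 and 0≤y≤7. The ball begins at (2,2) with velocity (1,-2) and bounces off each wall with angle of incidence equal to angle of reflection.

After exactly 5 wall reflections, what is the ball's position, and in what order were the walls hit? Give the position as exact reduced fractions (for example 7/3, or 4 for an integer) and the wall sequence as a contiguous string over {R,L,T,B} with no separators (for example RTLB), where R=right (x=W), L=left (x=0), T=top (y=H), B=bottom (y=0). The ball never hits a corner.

1. t=1 → B at (3,0); v=(1,2)
2. t=7/2 → T at (13/2,7); v=(1,-2)
3. t=3/2 → R at (8,4); v=(-1,-2)
4. t=2 → B at (6,0); v=(-1,2)
5. t=7/2 → T at (5/2,7); v=(-1,-2)

Final position: (5/2,7)
Wall sequence: BTRBT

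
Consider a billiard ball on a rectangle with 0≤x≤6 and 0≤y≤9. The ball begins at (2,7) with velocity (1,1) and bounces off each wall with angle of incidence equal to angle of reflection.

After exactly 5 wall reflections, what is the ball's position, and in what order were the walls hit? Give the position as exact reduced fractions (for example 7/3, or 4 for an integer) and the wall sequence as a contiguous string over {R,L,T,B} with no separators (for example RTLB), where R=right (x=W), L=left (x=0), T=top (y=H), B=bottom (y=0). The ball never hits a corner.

1. t=2 → T at (4,9); v=(1,-1)
2. t=2 → R at (6,7); v=(-1,-1)
3. t=6 → L at (0,1); v=(1,-1)
4. t=1 → B at (1,0); v=(1,1)
5. t=5 → R at (6,5); v=(-1,1)

Final position: (6,5)
Wall sequence: TRLBR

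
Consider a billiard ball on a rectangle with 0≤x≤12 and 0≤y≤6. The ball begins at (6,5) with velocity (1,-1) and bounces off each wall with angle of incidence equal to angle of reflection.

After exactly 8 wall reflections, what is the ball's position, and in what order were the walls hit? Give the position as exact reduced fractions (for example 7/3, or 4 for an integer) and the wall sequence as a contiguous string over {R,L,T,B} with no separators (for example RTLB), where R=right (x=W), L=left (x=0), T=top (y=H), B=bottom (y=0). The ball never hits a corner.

1. t=5 → B at (11,0); v=(1,1)
2. t=1 → R at (12,1); v=(-1,1)
3. t=5 → T at (7,6); v=(-1,-1)
4. t=6 → B at (1,0); v=(-1,1)
5. t=1 → L at (0,1); v=(1,1)
6. t=5 → T at (5,6); v=(1,-1)
7. t=6 → B at (11,0); v=(1,1)
8. t=1 → R at (12,1); v=(-1,1)

Final position: (12,1)
Wall sequence: BRTBLTBR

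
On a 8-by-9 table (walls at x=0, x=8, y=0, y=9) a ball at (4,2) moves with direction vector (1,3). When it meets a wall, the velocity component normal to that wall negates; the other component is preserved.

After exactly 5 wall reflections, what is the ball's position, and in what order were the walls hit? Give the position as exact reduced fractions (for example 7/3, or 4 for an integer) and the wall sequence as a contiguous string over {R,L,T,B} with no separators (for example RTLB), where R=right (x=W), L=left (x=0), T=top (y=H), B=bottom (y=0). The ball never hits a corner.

Final position: (2/3,0)
Wall sequence: TRBTB

1. t=7/3 → T at (19/3,9); v=(1,-3)
2. t=5/3 → R at (8,4); v=(-1,-3)
3. t=4/3 → B at (20/3,0); v=(-1,3)
4. t=3 → T at (11/3,9); v=(-1,-3)
5. t=3 → B at (2/3,0); v=(-1,3)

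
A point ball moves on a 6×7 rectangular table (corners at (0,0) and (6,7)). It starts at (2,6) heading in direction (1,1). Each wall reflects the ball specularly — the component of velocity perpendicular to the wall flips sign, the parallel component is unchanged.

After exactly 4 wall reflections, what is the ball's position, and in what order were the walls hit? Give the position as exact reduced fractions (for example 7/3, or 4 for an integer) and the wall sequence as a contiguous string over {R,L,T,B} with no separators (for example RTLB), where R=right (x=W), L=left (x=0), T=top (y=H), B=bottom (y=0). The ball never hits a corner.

1. t=1 → T at (3,7); v=(1,-1)
2. t=3 → R at (6,4); v=(-1,-1)
3. t=4 → B at (2,0); v=(-1,1)
4. t=2 → L at (0,2); v=(1,1)

Final position: (0,2)
Wall sequence: TRBL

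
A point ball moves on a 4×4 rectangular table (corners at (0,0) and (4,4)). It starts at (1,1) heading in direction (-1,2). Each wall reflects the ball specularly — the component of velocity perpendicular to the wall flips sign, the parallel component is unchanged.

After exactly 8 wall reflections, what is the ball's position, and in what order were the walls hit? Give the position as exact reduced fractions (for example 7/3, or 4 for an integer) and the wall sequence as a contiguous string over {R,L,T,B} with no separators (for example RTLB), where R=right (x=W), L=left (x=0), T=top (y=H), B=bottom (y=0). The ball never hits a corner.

Final position: (1/2,4)
Wall sequence: LTBRTBLT

1. t=1 → L at (0,3); v=(1,2)
2. t=1/2 → T at (1/2,4); v=(1,-2)
3. t=2 → B at (5/2,0); v=(1,2)
4. t=3/2 → R at (4,3); v=(-1,2)
5. t=1/2 → T at (7/2,4); v=(-1,-2)
6. t=2 → B at (3/2,0); v=(-1,2)
7. t=3/2 → L at (0,3); v=(1,2)
8. t=1/2 → T at (1/2,4); v=(1,-2)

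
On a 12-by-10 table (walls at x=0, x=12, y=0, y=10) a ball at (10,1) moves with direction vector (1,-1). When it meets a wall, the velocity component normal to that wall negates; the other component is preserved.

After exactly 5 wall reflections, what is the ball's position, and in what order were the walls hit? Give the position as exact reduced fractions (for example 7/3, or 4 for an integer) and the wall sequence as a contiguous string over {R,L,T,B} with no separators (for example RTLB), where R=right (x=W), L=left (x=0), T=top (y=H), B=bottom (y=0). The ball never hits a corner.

Final position: (7,0)
Wall sequence: BRTLB

1. t=1 → B at (11,0); v=(1,1)
2. t=1 → R at (12,1); v=(-1,1)
3. t=9 → T at (3,10); v=(-1,-1)
4. t=3 → L at (0,7); v=(1,-1)
5. t=7 → B at (7,0); v=(1,1)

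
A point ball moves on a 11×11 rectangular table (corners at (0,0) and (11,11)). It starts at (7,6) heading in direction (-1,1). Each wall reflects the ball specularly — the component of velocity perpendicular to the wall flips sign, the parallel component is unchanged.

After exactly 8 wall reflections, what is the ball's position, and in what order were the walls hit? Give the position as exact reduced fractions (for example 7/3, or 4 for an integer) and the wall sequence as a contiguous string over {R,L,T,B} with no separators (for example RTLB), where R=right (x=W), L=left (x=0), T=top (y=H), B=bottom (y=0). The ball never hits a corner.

Final position: (11,2)
Wall sequence: TLBRTLBR

1. t=5 → T at (2,11); v=(-1,-1)
2. t=2 → L at (0,9); v=(1,-1)
3. t=9 → B at (9,0); v=(1,1)
4. t=2 → R at (11,2); v=(-1,1)
5. t=9 → T at (2,11); v=(-1,-1)
6. t=2 → L at (0,9); v=(1,-1)
7. t=9 → B at (9,0); v=(1,1)
8. t=2 → R at (11,2); v=(-1,1)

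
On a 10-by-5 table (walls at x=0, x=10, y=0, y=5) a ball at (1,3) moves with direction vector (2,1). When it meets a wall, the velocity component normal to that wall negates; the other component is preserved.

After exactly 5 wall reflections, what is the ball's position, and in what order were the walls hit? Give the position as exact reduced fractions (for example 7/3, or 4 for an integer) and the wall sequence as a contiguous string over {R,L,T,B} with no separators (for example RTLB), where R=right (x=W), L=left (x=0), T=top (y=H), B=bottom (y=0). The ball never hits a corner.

1. t=2 → T at (5,5); v=(2,-1)
2. t=5/2 → R at (10,5/2); v=(-2,-1)
3. t=5/2 → B at (5,0); v=(-2,1)
4. t=5/2 → L at (0,5/2); v=(2,1)
5. t=5/2 → T at (5,5); v=(2,-1)

Final position: (5,5)
Wall sequence: TRBLT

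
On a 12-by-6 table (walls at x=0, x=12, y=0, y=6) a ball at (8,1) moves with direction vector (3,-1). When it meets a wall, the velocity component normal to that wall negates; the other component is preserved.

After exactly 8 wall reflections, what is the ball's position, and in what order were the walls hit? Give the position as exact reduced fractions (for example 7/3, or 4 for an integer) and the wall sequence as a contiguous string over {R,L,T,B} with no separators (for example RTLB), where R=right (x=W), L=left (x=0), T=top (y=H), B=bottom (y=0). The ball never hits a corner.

1. t=1 → B at (11,0); v=(3,1)
2. t=1/3 → R at (12,1/3); v=(-3,1)
3. t=4 → L at (0,13/3); v=(3,1)
4. t=5/3 → T at (5,6); v=(3,-1)
5. t=7/3 → R at (12,11/3); v=(-3,-1)
6. t=11/3 → B at (1,0); v=(-3,1)
7. t=1/3 → L at (0,1/3); v=(3,1)
8. t=4 → R at (12,13/3); v=(-3,1)

Final position: (12,13/3)
Wall sequence: BRLTRBLR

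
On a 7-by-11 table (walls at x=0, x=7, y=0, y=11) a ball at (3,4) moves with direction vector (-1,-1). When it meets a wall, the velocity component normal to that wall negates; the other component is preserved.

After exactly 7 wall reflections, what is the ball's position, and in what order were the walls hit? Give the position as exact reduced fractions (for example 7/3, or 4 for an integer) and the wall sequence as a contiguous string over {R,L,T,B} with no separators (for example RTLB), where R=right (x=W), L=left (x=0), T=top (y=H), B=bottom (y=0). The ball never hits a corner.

1. t=3 → L at (0,1); v=(1,-1)
2. t=1 → B at (1,0); v=(1,1)
3. t=6 → R at (7,6); v=(-1,1)
4. t=5 → T at (2,11); v=(-1,-1)
5. t=2 → L at (0,9); v=(1,-1)
6. t=7 → R at (7,2); v=(-1,-1)
7. t=2 → B at (5,0); v=(-1,1)

Final position: (5,0)
Wall sequence: LBRTLRB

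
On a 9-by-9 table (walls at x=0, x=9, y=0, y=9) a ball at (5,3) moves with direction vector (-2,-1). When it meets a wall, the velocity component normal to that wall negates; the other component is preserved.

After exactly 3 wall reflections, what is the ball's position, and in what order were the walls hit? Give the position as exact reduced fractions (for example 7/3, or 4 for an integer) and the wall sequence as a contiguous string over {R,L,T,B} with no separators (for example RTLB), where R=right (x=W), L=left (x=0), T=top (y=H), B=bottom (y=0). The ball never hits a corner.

Final position: (9,4)
Wall sequence: LBR

1. t=5/2 → L at (0,1/2); v=(2,-1)
2. t=1/2 → B at (1,0); v=(2,1)
3. t=4 → R at (9,4); v=(-2,1)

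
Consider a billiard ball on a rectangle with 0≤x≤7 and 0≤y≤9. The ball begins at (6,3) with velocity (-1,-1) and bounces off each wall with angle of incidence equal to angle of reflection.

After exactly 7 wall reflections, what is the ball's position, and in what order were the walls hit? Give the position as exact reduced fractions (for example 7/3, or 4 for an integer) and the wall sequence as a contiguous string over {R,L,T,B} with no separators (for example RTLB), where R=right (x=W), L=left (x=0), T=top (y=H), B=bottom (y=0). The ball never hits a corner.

Final position: (7,6)
Wall sequence: BLTRLBR

1. t=3 → B at (3,0); v=(-1,1)
2. t=3 → L at (0,3); v=(1,1)
3. t=6 → T at (6,9); v=(1,-1)
4. t=1 → R at (7,8); v=(-1,-1)
5. t=7 → L at (0,1); v=(1,-1)
6. t=1 → B at (1,0); v=(1,1)
7. t=6 → R at (7,6); v=(-1,1)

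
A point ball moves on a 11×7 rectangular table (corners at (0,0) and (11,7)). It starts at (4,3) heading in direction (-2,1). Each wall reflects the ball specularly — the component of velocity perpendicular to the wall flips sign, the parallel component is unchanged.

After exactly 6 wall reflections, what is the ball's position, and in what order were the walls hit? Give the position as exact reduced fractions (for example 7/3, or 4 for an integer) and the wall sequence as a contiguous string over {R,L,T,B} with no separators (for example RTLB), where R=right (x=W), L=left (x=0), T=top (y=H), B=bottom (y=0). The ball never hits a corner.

1. t=2 → L at (0,5); v=(2,1)
2. t=2 → T at (4,7); v=(2,-1)
3. t=7/2 → R at (11,7/2); v=(-2,-1)
4. t=7/2 → B at (4,0); v=(-2,1)
5. t=2 → L at (0,2); v=(2,1)
6. t=5 → T at (10,7); v=(2,-1)

Final position: (10,7)
Wall sequence: LTRBLT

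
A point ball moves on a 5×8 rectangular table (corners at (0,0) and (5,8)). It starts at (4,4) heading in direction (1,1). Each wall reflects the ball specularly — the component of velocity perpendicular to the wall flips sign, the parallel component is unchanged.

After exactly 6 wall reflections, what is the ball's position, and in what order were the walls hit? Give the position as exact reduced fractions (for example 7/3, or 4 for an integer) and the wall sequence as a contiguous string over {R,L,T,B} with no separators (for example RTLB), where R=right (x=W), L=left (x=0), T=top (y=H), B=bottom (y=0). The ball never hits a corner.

1. t=1 → R at (5,5); v=(-1,1)
2. t=3 → T at (2,8); v=(-1,-1)
3. t=2 → L at (0,6); v=(1,-1)
4. t=5 → R at (5,1); v=(-1,-1)
5. t=1 → B at (4,0); v=(-1,1)
6. t=4 → L at (0,4); v=(1,1)

Final position: (0,4)
Wall sequence: RTLRBL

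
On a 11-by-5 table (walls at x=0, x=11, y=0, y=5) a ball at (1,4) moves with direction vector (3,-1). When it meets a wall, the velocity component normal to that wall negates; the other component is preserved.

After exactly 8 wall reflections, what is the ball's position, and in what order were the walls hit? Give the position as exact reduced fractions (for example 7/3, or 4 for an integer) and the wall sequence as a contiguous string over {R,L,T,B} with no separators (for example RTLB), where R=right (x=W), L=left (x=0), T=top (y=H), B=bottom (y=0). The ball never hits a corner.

Final position: (11,4)
Wall sequence: RBLTRBLR

1. t=10/3 → R at (11,2/3); v=(-3,-1)
2. t=2/3 → B at (9,0); v=(-3,1)
3. t=3 → L at (0,3); v=(3,1)
4. t=2 → T at (6,5); v=(3,-1)
5. t=5/3 → R at (11,10/3); v=(-3,-1)
6. t=10/3 → B at (1,0); v=(-3,1)
7. t=1/3 → L at (0,1/3); v=(3,1)
8. t=11/3 → R at (11,4); v=(-3,1)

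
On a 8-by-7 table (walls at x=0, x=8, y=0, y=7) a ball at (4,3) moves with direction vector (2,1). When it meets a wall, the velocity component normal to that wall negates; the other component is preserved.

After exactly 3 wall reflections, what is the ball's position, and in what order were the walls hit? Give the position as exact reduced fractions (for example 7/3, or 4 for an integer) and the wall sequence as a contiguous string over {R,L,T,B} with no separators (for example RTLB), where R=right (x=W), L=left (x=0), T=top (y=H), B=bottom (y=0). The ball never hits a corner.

1. t=2 → R at (8,5); v=(-2,1)
2. t=2 → T at (4,7); v=(-2,-1)
3. t=2 → L at (0,5); v=(2,-1)

Final position: (0,5)
Wall sequence: RTL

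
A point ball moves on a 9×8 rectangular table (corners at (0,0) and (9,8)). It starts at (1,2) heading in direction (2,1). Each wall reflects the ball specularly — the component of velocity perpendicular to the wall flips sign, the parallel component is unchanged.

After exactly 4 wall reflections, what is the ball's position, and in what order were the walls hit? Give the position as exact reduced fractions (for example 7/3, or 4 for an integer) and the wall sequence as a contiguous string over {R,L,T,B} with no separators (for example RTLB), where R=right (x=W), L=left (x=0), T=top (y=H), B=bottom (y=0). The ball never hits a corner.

1. t=4 → R at (9,6); v=(-2,1)
2. t=2 → T at (5,8); v=(-2,-1)
3. t=5/2 → L at (0,11/2); v=(2,-1)
4. t=9/2 → R at (9,1); v=(-2,-1)

Final position: (9,1)
Wall sequence: RTLR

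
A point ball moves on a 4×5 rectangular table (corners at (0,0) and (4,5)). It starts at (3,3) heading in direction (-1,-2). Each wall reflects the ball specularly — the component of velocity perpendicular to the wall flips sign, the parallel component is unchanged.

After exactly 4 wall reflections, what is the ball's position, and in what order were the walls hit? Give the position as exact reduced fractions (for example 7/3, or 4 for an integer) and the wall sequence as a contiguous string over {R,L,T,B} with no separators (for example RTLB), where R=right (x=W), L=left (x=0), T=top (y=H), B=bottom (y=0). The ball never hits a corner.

1. t=3/2 → B at (3/2,0); v=(-1,2)
2. t=3/2 → L at (0,3); v=(1,2)
3. t=1 → T at (1,5); v=(1,-2)
4. t=5/2 → B at (7/2,0); v=(1,2)

Final position: (7/2,0)
Wall sequence: BLTB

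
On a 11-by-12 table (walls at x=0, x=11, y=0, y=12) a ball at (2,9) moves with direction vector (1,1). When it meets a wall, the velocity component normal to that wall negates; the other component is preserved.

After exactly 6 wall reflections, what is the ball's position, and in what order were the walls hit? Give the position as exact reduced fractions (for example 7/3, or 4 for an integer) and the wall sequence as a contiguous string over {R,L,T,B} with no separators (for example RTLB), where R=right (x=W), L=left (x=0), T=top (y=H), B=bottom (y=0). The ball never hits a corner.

1. t=3 → T at (5,12); v=(1,-1)
2. t=6 → R at (11,6); v=(-1,-1)
3. t=6 → B at (5,0); v=(-1,1)
4. t=5 → L at (0,5); v=(1,1)
5. t=7 → T at (7,12); v=(1,-1)
6. t=4 → R at (11,8); v=(-1,-1)

Final position: (11,8)
Wall sequence: TRBLTR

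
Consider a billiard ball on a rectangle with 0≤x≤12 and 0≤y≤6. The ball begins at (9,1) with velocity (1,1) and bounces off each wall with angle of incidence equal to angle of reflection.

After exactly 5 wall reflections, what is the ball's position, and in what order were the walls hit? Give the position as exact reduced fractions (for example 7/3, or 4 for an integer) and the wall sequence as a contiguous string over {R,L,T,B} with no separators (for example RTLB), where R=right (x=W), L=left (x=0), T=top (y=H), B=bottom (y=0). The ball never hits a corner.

1. t=3 → R at (12,4); v=(-1,1)
2. t=2 → T at (10,6); v=(-1,-1)
3. t=6 → B at (4,0); v=(-1,1)
4. t=4 → L at (0,4); v=(1,1)
5. t=2 → T at (2,6); v=(1,-1)

Final position: (2,6)
Wall sequence: RTBLT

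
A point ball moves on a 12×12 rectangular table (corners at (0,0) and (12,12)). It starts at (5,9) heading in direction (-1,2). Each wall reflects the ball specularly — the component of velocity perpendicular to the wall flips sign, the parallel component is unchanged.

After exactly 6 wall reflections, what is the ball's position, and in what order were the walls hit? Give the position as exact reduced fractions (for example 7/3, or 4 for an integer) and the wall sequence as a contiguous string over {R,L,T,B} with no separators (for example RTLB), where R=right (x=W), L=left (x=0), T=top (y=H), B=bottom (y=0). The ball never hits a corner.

1. t=3/2 → T at (7/2,12); v=(-1,-2)
2. t=7/2 → L at (0,5); v=(1,-2)
3. t=5/2 → B at (5/2,0); v=(1,2)
4. t=6 → T at (17/2,12); v=(1,-2)
5. t=7/2 → R at (12,5); v=(-1,-2)
6. t=5/2 → B at (19/2,0); v=(-1,2)

Final position: (19/2,0)
Wall sequence: TLBTRB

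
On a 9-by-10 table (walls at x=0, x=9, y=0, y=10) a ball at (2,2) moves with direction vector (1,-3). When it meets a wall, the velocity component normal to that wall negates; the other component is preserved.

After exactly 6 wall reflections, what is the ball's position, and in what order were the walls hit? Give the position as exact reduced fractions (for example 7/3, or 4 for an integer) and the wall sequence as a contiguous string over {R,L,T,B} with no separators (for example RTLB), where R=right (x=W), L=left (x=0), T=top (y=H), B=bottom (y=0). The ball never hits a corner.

1. t=2/3 → B at (8/3,0); v=(1,3)
2. t=10/3 → T at (6,10); v=(1,-3)
3. t=3 → R at (9,1); v=(-1,-3)
4. t=1/3 → B at (26/3,0); v=(-1,3)
5. t=10/3 → T at (16/3,10); v=(-1,-3)
6. t=10/3 → B at (2,0); v=(-1,3)

Final position: (2,0)
Wall sequence: BTRBTB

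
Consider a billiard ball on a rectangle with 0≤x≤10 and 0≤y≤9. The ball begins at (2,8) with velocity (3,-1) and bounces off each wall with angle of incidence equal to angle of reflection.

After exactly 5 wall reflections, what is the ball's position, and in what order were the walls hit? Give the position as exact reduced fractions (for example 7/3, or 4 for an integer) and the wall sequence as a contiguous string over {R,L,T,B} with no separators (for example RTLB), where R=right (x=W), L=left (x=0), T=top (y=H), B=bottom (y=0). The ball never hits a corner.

Final position: (0,14/3)
Wall sequence: RLBRL

1. t=8/3 → R at (10,16/3); v=(-3,-1)
2. t=10/3 → L at (0,2); v=(3,-1)
3. t=2 → B at (6,0); v=(3,1)
4. t=4/3 → R at (10,4/3); v=(-3,1)
5. t=10/3 → L at (0,14/3); v=(3,1)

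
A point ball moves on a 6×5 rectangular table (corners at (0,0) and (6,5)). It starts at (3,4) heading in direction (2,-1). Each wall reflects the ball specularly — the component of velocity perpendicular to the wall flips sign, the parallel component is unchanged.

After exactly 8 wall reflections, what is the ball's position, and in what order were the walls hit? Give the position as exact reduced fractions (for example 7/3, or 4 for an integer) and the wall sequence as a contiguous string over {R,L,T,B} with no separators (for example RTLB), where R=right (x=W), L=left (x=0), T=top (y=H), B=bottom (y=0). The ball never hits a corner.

Final position: (5,0)
Wall sequence: RBLRTLRB

1. t=3/2 → R at (6,5/2); v=(-2,-1)
2. t=5/2 → B at (1,0); v=(-2,1)
3. t=1/2 → L at (0,1/2); v=(2,1)
4. t=3 → R at (6,7/2); v=(-2,1)
5. t=3/2 → T at (3,5); v=(-2,-1)
6. t=3/2 → L at (0,7/2); v=(2,-1)
7. t=3 → R at (6,1/2); v=(-2,-1)
8. t=1/2 → B at (5,0); v=(-2,1)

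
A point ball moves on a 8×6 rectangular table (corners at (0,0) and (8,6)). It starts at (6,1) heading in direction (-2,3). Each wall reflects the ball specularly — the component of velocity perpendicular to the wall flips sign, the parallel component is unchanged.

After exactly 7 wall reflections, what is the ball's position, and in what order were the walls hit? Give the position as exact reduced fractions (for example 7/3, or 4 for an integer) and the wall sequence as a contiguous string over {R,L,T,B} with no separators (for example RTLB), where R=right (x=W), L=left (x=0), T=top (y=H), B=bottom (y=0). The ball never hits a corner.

Final position: (8/3,6)
Wall sequence: TLBTRBT

1. t=5/3 → T at (8/3,6); v=(-2,-3)
2. t=4/3 → L at (0,2); v=(2,-3)
3. t=2/3 → B at (4/3,0); v=(2,3)
4. t=2 → T at (16/3,6); v=(2,-3)
5. t=4/3 → R at (8,2); v=(-2,-3)
6. t=2/3 → B at (20/3,0); v=(-2,3)
7. t=2 → T at (8/3,6); v=(-2,-3)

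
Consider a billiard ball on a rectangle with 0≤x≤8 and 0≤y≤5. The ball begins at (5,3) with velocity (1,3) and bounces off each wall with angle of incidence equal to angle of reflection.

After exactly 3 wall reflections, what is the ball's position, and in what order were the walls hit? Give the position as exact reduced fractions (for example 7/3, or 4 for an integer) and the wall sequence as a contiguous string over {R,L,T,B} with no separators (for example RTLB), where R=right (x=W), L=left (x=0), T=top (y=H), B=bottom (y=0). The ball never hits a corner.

Final position: (8,2)
Wall sequence: TBR

1. t=2/3 → T at (17/3,5); v=(1,-3)
2. t=5/3 → B at (22/3,0); v=(1,3)
3. t=2/3 → R at (8,2); v=(-1,3)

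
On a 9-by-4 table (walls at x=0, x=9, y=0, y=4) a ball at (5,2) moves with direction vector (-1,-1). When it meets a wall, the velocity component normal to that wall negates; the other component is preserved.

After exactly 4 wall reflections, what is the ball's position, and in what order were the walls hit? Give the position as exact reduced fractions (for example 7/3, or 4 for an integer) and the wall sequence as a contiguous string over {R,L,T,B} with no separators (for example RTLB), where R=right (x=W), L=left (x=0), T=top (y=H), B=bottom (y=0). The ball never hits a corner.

Final position: (5,0)
Wall sequence: BLTB

1. t=2 → B at (3,0); v=(-1,1)
2. t=3 → L at (0,3); v=(1,1)
3. t=1 → T at (1,4); v=(1,-1)
4. t=4 → B at (5,0); v=(1,1)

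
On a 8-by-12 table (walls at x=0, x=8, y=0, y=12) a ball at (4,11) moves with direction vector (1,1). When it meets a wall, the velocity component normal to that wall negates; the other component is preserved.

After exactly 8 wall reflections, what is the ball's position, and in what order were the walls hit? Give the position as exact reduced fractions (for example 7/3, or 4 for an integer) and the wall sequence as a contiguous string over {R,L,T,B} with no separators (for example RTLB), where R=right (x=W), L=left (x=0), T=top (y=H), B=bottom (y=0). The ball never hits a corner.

1. t=1 → T at (5,12); v=(1,-1)
2. t=3 → R at (8,9); v=(-1,-1)
3. t=8 → L at (0,1); v=(1,-1)
4. t=1 → B at (1,0); v=(1,1)
5. t=7 → R at (8,7); v=(-1,1)
6. t=5 → T at (3,12); v=(-1,-1)
7. t=3 → L at (0,9); v=(1,-1)
8. t=8 → R at (8,1); v=(-1,-1)

Final position: (8,1)
Wall sequence: TRLBRTLR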